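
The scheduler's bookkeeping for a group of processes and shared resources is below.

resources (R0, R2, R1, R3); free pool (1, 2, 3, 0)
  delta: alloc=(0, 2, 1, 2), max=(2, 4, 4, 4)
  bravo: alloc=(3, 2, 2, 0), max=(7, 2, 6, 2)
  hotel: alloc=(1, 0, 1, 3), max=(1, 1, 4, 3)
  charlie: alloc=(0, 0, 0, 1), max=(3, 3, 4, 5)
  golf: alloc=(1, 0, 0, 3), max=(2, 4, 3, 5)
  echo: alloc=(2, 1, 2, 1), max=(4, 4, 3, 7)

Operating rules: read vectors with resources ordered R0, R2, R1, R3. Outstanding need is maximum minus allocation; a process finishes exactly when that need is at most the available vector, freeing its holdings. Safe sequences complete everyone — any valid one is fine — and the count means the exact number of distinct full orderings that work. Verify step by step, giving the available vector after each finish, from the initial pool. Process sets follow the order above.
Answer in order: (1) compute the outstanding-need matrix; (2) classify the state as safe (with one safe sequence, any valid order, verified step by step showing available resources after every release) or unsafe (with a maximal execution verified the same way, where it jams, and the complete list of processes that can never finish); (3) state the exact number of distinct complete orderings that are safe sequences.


(1) Need matrix, components ordered R0, R2, R1, R3:
  delta: (2, 2, 3, 2)
  bravo: (4, 0, 4, 2)
  hotel: (0, 1, 3, 0)
  charlie: (3, 3, 4, 4)
  golf: (1, 4, 3, 2)
  echo: (2, 3, 1, 6)
(2) SAFE. One safe sequence: hotel, delta, golf, echo, bravo, charlie.
Key observation: the order's first zero-slack moment is hotel ((0, 1, 3, 0) needed, (1, 2, 3, 0) free — a requested resource with nothing to spare).
Check, step by step:
  pool = (1, 2, 3, 0)
  run hotel (needs (0, 1, 3, 0), free (1, 2, 3, 0)); after release of (1, 0, 1, 3) the pool is (2, 2, 4, 3)
  run delta (needs (2, 2, 3, 2), free (2, 2, 4, 3)); after release of (0, 2, 1, 2) the pool is (2, 4, 5, 5)
  run golf (needs (1, 4, 3, 2), free (2, 4, 5, 5)); after release of (1, 0, 0, 3) the pool is (3, 4, 5, 8)
  run echo (needs (2, 3, 1, 6), free (3, 4, 5, 8)); after release of (2, 1, 2, 1) the pool is (5, 5, 7, 9)
  run bravo (needs (4, 0, 4, 2), free (5, 5, 7, 9)); after release of (3, 2, 2, 0) the pool is (8, 7, 9, 9)
  run charlie (needs (3, 3, 4, 4), free (8, 7, 9, 9)); after release of (0, 0, 0, 1) the pool is (8, 7, 9, 10)
(3) Precisely 3 of the possible complete orderings are safe sequences.


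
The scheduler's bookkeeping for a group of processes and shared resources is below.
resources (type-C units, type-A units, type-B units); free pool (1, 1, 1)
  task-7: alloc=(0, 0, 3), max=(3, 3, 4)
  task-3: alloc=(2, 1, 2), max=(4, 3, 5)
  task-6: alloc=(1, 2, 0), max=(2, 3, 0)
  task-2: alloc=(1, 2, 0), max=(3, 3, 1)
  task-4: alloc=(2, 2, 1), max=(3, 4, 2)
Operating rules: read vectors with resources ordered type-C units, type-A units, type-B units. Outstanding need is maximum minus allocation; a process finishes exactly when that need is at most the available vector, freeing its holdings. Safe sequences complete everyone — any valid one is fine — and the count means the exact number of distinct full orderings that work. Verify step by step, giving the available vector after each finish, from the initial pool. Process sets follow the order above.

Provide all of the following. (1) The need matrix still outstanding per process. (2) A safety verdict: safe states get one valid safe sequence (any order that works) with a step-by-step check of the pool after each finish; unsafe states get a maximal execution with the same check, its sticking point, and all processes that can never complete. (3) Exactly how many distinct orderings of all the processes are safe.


(1) Remaining need (order type-C units, type-A units, type-B units):
  task-7: (3, 3, 1)
  task-3: (2, 2, 3)
  task-6: (1, 1, 0)
  task-2: (2, 1, 1)
  task-4: (1, 2, 1)
(2) SAFE — a valid safe sequence is task-6, task-4, task-7, task-2, task-3.
Key observation: at task-6 the run first touches a limit — (1, 1, 0) against (1, 1, 1), exact on a resource it actually requests.
Verifying each step:
  pool = (1, 1, 1)
  task-6 needs (1, 1, 0) <= (1, 1, 1) -> finishes; pool += (1, 2, 0) = (2, 3, 1)
  task-4 needs (1, 2, 1) <= (2, 3, 1) -> finishes; pool += (2, 2, 1) = (4, 5, 2)
  task-7 needs (3, 3, 1) <= (4, 5, 2) -> finishes; pool += (0, 0, 3) = (4, 5, 5)
  task-2 needs (2, 1, 1) <= (4, 5, 5) -> finishes; pool += (1, 2, 0) = (5, 7, 5)
  task-3 needs (2, 2, 3) <= (5, 7, 5) -> finishes; pool += (2, 1, 2) = (7, 8, 7)
(3) Exactly 6 of the possible complete orderings are safe sequences.


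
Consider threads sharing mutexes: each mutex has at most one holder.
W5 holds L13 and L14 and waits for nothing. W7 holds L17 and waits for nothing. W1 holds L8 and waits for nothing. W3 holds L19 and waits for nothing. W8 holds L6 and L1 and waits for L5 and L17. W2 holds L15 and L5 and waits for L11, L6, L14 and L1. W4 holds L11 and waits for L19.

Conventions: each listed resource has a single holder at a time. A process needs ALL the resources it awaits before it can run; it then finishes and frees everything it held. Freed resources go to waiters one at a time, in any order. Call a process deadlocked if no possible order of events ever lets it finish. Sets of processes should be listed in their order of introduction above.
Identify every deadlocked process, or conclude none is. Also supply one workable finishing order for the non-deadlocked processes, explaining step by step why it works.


Deadlocked set: W8 and W2.
Key observation: the knot is the closed ring of waits W8 -> W2 -> W8; no other process is dragged down with it.
One completion order for the rest: W7, W3, W5, W1, W4.
Check, step by step:
  W7: no waits; runs immediately, freeing L17
  W3: no waits; runs immediately, freeing L19
  W5: no waits; runs immediately, freeing L13 and L14
  W1: no waits; runs immediately, freeing L8
  run W4 (all its waits — L19 — are resolved); releases L11


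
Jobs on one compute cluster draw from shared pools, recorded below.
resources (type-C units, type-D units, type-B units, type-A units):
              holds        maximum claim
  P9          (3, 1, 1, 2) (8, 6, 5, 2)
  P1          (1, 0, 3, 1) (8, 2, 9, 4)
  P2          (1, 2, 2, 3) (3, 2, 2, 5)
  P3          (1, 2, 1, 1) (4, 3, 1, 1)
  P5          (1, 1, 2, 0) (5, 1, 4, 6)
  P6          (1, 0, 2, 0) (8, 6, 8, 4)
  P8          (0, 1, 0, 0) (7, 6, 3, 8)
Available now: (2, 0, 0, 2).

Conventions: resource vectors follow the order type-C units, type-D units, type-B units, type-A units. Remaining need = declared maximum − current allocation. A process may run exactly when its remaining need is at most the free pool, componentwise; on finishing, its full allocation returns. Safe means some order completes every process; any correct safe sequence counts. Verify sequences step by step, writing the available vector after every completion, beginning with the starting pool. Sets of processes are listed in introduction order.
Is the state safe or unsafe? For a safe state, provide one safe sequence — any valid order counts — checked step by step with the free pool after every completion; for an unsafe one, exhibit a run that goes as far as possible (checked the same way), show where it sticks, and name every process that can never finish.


SAFE, for example via the order P2, P3, P5, P9, P6, P8, P1.
Key observation: the order's first zero-slack moment is P2 ((2, 0, 0, 2) needed, (2, 0, 0, 2) free — a requested resource with nothing to spare).
Walking it through:
  pool = (2, 0, 0, 2)
  P2 needs (2, 0, 0, 2) <= (2, 0, 0, 2) -> finishes; pool += (1, 2, 2, 3) = (3, 2, 2, 5)
  P3 needs (3, 1, 0, 0) <= (3, 2, 2, 5) -> finishes; pool += (1, 2, 1, 1) = (4, 4, 3, 6)
  P5 needs (4, 0, 2, 6) <= (4, 4, 3, 6) -> finishes; pool += (1, 1, 2, 0) = (5, 5, 5, 6)
  P9 needs (5, 5, 4, 0) <= (5, 5, 5, 6) -> finishes; pool += (3, 1, 1, 2) = (8, 6, 6, 8)
  P6 needs (7, 6, 6, 4) <= (8, 6, 6, 8) -> finishes; pool += (1, 0, 2, 0) = (9, 6, 8, 8)
  P8 needs (7, 5, 3, 8) <= (9, 6, 8, 8) -> finishes; pool += (0, 1, 0, 0) = (9, 7, 8, 8)
  P1 needs (7, 2, 6, 3) <= (9, 7, 8, 8) -> finishes; pool += (1, 0, 3, 1) = (10, 7, 11, 9)


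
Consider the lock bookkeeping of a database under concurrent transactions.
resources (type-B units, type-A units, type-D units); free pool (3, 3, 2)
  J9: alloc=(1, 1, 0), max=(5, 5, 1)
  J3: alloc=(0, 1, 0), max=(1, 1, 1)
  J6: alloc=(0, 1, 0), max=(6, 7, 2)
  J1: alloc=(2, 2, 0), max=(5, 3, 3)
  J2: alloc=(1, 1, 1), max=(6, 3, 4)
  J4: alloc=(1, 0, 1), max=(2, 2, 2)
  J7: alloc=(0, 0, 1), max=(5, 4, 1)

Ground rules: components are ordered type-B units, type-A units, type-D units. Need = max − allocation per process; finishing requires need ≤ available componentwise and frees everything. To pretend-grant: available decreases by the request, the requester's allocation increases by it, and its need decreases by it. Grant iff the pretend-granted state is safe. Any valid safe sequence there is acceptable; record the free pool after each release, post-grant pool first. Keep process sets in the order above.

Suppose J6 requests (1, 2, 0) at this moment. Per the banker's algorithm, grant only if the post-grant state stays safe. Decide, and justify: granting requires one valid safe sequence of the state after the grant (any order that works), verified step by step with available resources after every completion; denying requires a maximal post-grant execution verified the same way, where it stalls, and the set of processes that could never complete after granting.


GRANT — the state after the grant stays safe, e.g. via J3, J4, J1, J9, J7, J2, J6.
Key observation: the grant leaves (2, 1, 2) free — enough for J3, whose release restarts the cascade.
Verifying the post-grant state step by step:
  pool = (2, 1, 2)
  J3: need (1, 0, 1) fits (2, 1, 2); releases (0, 1, 0), pool now (2, 2, 2)
  J4: need (1, 2, 1) fits (2, 2, 2); releases (1, 0, 1), pool now (3, 2, 3)
  J1: need (3, 1, 3) fits (3, 2, 3); releases (2, 2, 0), pool now (5, 4, 3)
  J9: need (4, 4, 1) fits (5, 4, 3); releases (1, 1, 0), pool now (6, 5, 3)
  J7: need (5, 4, 0) fits (6, 5, 3); releases (0, 0, 1), pool now (6, 5, 4)
  J2: need (5, 2, 3) fits (6, 5, 4); releases (1, 1, 1), pool now (7, 6, 5)
  J6: need (5, 4, 2) fits (7, 6, 5); releases (1, 3, 0), pool now (8, 9, 5)


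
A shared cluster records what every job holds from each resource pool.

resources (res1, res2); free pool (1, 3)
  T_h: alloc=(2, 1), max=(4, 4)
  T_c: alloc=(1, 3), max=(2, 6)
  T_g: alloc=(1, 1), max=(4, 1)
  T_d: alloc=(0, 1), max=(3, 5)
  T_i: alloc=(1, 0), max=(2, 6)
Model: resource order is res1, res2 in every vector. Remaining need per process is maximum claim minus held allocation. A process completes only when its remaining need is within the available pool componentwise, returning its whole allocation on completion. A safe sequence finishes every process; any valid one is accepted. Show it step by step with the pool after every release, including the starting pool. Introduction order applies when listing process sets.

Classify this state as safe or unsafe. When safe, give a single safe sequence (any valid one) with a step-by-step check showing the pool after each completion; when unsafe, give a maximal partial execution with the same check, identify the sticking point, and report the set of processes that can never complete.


SAFE — a valid safe sequence is T_c, T_i, T_d, T_h, T_g.
Key observation: T_c is the earliest step where a requested resource binds exactly: need (1, 3), pool (1, 3) at its turn.
Step-by-step check:
  pool = (1, 3)
  run T_c (needs (1, 3), free (1, 3)); after release of (1, 3) the pool is (2, 6)
  run T_i (needs (1, 6), free (2, 6)); after release of (1, 0) the pool is (3, 6)
  run T_d (needs (3, 4), free (3, 6)); after release of (0, 1) the pool is (3, 7)
  run T_h (needs (2, 3), free (3, 7)); after release of (2, 1) the pool is (5, 8)
  run T_g (needs (3, 0), free (5, 8)); after release of (1, 1) the pool is (6, 9)


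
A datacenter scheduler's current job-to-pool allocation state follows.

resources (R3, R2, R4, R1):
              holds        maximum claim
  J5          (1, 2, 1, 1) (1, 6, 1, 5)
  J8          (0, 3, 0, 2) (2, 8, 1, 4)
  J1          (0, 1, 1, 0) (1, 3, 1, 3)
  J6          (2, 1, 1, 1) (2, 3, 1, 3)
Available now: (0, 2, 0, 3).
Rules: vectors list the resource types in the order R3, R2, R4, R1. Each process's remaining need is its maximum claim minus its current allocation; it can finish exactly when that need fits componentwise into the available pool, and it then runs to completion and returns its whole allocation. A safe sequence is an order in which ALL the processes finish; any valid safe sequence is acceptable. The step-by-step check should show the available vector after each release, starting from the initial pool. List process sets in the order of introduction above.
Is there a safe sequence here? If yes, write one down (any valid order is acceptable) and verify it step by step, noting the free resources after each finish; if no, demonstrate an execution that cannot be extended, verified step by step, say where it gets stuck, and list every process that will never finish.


SAFE — a valid safe sequence is J6, J1, J5, J8.
Key observation: at J6 the run first touches a limit — (0, 2, 0, 2) against (0, 2, 0, 3), exact on a resource it actually requests.
Check, step by step:
  pool = (0, 2, 0, 3)
  run J6 (needs (0, 2, 0, 2), free (0, 2, 0, 3)); after release of (2, 1, 1, 1) the pool is (2, 3, 1, 4)
  run J1 (needs (1, 2, 0, 3), free (2, 3, 1, 4)); after release of (0, 1, 1, 0) the pool is (2, 4, 2, 4)
  run J5 (needs (0, 4, 0, 4), free (2, 4, 2, 4)); after release of (1, 2, 1, 1) the pool is (3, 6, 3, 5)
  run J8 (needs (2, 5, 1, 2), free (3, 6, 3, 5)); after release of (0, 3, 0, 2) the pool is (3, 9, 3, 7)


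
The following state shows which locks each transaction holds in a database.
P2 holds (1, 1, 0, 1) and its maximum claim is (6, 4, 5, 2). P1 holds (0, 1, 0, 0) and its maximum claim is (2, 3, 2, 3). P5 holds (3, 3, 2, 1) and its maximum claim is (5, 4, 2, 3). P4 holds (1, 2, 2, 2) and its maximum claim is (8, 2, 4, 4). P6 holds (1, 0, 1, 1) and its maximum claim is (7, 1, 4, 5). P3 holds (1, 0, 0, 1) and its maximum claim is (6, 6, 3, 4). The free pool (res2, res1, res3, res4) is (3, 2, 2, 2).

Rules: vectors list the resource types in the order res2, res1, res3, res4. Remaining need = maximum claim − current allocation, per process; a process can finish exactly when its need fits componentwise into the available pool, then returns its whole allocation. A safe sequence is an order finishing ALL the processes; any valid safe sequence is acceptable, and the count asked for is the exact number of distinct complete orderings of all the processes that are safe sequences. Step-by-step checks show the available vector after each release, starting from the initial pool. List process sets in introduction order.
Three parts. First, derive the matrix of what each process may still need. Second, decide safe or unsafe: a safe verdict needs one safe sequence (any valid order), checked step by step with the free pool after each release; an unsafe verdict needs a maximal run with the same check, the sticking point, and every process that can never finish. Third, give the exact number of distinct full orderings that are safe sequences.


(1) Outstanding need per process (order res2, res1, res3, res4):
  P2: (5, 3, 5, 1)
  P1: (2, 2, 2, 3)
  P5: (2, 1, 0, 2)
  P4: (7, 0, 2, 2)
  P6: (6, 1, 3, 4)
  P3: (5, 6, 3, 3)
(2) SAFE, for example via the order P5, P1, P3, P4, P6, P2.
Key observation: the order's first zero-slack moment is P5 ((2, 1, 0, 2) needed, (3, 2, 2, 2) free — a requested resource with nothing to spare).
Verifying each step:
  pool = (3, 2, 2, 2)
  P5: need (2, 1, 0, 2) fits (3, 2, 2, 2); releases (3, 3, 2, 1), pool now (6, 5, 4, 3)
  P1: need (2, 2, 2, 3) fits (6, 5, 4, 3); releases (0, 1, 0, 0), pool now (6, 6, 4, 3)
  P3: need (5, 6, 3, 3) fits (6, 6, 4, 3); releases (1, 0, 0, 1), pool now (7, 6, 4, 4)
  P4: need (7, 0, 2, 2) fits (7, 6, 4, 4); releases (1, 2, 2, 2), pool now (8, 8, 6, 6)
  P6: need (6, 1, 3, 4) fits (8, 8, 6, 6); releases (1, 0, 1, 1), pool now (9, 8, 7, 7)
  P2: need (5, 3, 5, 1) fits (9, 8, 7, 7); releases (1, 1, 0, 1), pool now (10, 9, 7, 8)
(3) Precisely 4 of the possible complete orderings are safe sequences.


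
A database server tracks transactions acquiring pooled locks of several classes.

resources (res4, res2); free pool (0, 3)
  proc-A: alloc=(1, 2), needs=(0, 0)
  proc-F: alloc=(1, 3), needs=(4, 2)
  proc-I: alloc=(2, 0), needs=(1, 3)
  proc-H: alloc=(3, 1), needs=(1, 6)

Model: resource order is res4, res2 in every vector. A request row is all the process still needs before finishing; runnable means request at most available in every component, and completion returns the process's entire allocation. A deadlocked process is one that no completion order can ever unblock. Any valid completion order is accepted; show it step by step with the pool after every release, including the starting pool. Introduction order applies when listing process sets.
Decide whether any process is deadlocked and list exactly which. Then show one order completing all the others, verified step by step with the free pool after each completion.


Deadlocked set: proc-F and proc-H.
Key observation: after proc-A, proc-I the pool peaks at (3, 5), and each blocked process is short somewhere: proc-F on res4; proc-H on res2.
The rest can finish in the order proc-A, proc-I. Check, step by step:
  pool = (0, 3)
  proc-A: need (0, 0) fits (0, 3); releases (1, 2), pool now (1, 5)
  proc-I: need (1, 3) fits (1, 5); releases (2, 0), pool now (3, 5)
None of the blocked processes ever fits:
  blocked: proc-F wants (4, 2), pool (3, 5) — not enough res4
  blocked: proc-H wants (1, 6), pool (3, 5) — not enough res2


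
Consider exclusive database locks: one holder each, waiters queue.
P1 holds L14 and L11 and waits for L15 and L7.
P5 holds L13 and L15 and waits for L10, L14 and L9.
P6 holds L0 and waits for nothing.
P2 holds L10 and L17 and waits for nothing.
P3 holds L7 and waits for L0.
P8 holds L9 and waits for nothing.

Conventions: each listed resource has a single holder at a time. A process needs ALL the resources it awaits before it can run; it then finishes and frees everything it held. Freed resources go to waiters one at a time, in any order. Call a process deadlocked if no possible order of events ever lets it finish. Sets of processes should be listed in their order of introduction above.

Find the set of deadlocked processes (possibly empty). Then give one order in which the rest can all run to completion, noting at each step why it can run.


Deadlocked set: P1 and P5.
Key observation: the waits loop around P1 -> P5 -> P1 with no way out; no other process is dragged down with it.
The rest can finish in the order P6, P3, P2, P8.
Step-by-step check:
  run P6 (it waits on nothing); releases L0
  P3 waits on L0 — all released -> runs and releases L7
  run P2 (it waits on nothing); releases L10 and L17
  run P8 (it waits on nothing); releases L9


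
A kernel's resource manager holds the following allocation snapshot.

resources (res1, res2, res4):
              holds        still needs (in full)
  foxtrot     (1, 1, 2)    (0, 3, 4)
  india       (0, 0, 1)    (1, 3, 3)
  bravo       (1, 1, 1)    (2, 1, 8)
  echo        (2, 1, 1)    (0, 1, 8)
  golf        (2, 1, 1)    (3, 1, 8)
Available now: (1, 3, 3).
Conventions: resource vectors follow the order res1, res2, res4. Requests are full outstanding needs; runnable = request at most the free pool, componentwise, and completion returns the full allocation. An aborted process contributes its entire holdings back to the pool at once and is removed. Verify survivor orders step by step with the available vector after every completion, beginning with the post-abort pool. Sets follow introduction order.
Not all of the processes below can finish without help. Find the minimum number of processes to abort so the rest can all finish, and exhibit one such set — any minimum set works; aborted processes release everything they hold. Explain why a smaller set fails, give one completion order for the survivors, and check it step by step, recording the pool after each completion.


Minimum abort set: echo and golf.
Key observation: bravo was stuck for good until echo and golf gave back (4, 2, 2); in the order shown it finishes at step 3.
Minimality, checking each single-abort alternative: foxtrot alone leaves bravo blocked (short on res4); india alone leaves bravo blocked (short on res4); bravo alone leaves echo blocked (short on res4); echo alone leaves bravo blocked (short on res4); golf alone leaves bravo blocked (short on res4).
The survivors complete as foxtrot, india, bravo. Step-by-step check (starting from the post-abort pool):
  pool = (5, 5, 5)
  foxtrot: need (0, 3, 4) fits (5, 5, 5); releases (1, 1, 2), pool now (6, 6, 7)
  india: need (1, 3, 3) fits (6, 6, 7); releases (0, 0, 1), pool now (6, 6, 8)
  bravo: need (2, 1, 8) fits (6, 6, 8); releases (1, 1, 1), pool now (7, 7, 9)


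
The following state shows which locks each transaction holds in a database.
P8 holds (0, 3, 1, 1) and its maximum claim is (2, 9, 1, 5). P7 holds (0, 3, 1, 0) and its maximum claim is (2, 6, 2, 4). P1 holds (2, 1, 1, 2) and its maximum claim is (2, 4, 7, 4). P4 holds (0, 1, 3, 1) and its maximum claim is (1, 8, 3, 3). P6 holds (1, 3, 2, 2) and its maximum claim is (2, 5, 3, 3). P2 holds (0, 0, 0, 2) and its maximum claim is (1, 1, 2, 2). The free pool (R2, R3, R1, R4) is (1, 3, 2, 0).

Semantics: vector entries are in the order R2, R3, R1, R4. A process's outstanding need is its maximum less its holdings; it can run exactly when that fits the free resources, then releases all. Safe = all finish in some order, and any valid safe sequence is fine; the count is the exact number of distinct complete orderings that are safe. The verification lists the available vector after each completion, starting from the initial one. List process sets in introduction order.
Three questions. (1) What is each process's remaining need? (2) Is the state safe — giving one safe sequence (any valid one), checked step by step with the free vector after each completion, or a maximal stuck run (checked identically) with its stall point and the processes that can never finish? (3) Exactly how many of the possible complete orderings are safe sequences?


(1) Outstanding need per process (order R2, R3, R1, R4):
  P8: (2, 6, 0, 4)
  P7: (2, 3, 1, 4)
  P1: (0, 3, 6, 2)
  P4: (1, 7, 0, 2)
  P6: (1, 2, 1, 1)
  P2: (1, 1, 2, 0)
(2) SAFE. One safe sequence: P2, P6, P8, P4, P7, P1.
Key observation: reading the order forward, P2 is the first process whose need (1, 1, 2, 0) meets the free pool (1, 3, 2, 0) exactly on a resource it requests.
Walking it through:
  pool = (1, 3, 2, 0)
  P2 needs (1, 1, 2, 0) <= (1, 3, 2, 0) -> finishes; pool += (0, 0, 0, 2) = (1, 3, 2, 2)
  P6 needs (1, 2, 1, 1) <= (1, 3, 2, 2) -> finishes; pool += (1, 3, 2, 2) = (2, 6, 4, 4)
  P8 needs (2, 6, 0, 4) <= (2, 6, 4, 4) -> finishes; pool += (0, 3, 1, 1) = (2, 9, 5, 5)
  P4 needs (1, 7, 0, 2) <= (2, 9, 5, 5) -> finishes; pool += (0, 1, 3, 1) = (2, 10, 8, 6)
  P7 needs (2, 3, 1, 4) <= (2, 10, 8, 6) -> finishes; pool += (0, 3, 1, 0) = (2, 13, 9, 6)
  P1 needs (0, 3, 6, 2) <= (2, 13, 9, 6) -> finishes; pool += (2, 1, 1, 2) = (4, 14, 10, 8)
(3) Exactly 8 of the possible complete orderings are safe sequences.


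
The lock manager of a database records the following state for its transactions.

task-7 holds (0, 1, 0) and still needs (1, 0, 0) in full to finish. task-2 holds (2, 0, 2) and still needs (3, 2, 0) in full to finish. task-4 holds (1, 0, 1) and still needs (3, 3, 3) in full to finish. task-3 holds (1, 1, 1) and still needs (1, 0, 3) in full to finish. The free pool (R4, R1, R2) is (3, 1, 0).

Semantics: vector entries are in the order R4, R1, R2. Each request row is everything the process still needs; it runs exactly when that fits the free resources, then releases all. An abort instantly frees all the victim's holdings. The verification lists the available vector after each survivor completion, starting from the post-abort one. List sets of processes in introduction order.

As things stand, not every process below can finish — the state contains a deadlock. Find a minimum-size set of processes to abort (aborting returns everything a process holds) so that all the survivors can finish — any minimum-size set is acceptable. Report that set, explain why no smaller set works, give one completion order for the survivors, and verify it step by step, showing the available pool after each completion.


Abort task-4.
Key observation: no ordering could ever have run task-3 before the abort of task-4; with (1, 0, 1) back in the pool it fits at step 3.
Why nothing smaller works: aborting no one leaves the state deadlocked as given.
Survivors finish in the order: task-7, task-2, task-3. Verifying each step (pool after the aborts first):
  pool = (4, 1, 1)
  task-7: need (1, 0, 0) fits (4, 1, 1); releases (0, 1, 0), pool now (4, 2, 1)
  task-2: need (3, 2, 0) fits (4, 2, 1); releases (2, 0, 2), pool now (6, 2, 3)
  task-3: need (1, 0, 3) fits (6, 2, 3); releases (1, 1, 1), pool now (7, 3, 4)


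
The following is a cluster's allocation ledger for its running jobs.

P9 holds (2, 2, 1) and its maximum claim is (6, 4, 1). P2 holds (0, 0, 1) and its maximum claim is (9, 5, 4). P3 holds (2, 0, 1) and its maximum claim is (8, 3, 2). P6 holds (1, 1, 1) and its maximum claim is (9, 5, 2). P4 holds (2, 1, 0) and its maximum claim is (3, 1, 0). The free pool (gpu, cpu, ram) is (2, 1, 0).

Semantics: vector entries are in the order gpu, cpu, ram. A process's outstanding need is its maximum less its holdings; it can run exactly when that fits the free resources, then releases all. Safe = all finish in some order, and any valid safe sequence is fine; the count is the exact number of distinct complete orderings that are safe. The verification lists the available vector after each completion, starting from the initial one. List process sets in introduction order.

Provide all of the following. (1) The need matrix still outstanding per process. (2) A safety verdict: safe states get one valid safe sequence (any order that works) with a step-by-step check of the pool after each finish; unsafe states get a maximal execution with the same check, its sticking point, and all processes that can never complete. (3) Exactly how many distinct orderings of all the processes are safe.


(1) Remaining need (order gpu, cpu, ram):
  P9: (4, 2, 0)
  P2: (9, 5, 3)
  P3: (6, 3, 1)
  P6: (8, 4, 1)
  P4: (1, 0, 0)
(2) The state is SAFE; one workable sequence: P4, P9, P3, P6, P2.
Key observation: P9 marks the first exact bind of the order: its need (4, 2, 0) fits the free (4, 2, 0) with zero slack on a requested resource.
Step-by-step check:
  pool = (2, 1, 0)
  run P4 (needs (1, 0, 0), free (2, 1, 0)); after release of (2, 1, 0) the pool is (4, 2, 0)
  run P9 (needs (4, 2, 0), free (4, 2, 0)); after release of (2, 2, 1) the pool is (6, 4, 1)
  run P3 (needs (6, 3, 1), free (6, 4, 1)); after release of (2, 0, 1) the pool is (8, 4, 2)
  run P6 (needs (8, 4, 1), free (8, 4, 2)); after release of (1, 1, 1) the pool is (9, 5, 3)
  run P2 (needs (9, 5, 3), free (9, 5, 3)); after release of (0, 0, 1) the pool is (9, 5, 4)
(3) Precisely 1 of the possible complete orderings is a safe sequence.


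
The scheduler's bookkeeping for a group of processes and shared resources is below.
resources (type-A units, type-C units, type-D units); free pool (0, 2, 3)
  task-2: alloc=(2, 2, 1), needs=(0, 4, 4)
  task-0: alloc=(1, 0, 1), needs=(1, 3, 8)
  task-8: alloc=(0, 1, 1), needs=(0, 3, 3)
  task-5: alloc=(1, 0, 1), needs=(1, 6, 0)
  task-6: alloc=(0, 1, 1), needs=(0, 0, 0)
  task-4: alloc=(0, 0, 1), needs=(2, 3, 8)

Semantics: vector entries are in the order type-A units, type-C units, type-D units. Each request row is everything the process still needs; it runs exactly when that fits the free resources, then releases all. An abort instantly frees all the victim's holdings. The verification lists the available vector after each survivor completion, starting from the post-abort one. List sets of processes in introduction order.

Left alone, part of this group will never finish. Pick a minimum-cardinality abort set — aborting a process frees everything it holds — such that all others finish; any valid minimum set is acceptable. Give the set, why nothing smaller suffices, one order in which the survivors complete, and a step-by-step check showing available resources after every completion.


The answer: abort task-4.
Key observation: before aborting task-4, task-0 was permanently blocked — no order could ever run it; afterwards it completes at step 5.
Why nothing smaller works: aborting no one leaves the state deadlocked as given.
One survivor order: task-6, task-8, task-2, task-5, task-0. Step-by-step check (post-abort pool first):
  pool = (0, 2, 4)
  task-6: need (0, 0, 0) fits (0, 2, 4); releases (0, 1, 1), pool now (0, 3, 5)
  task-8: need (0, 3, 3) fits (0, 3, 5); releases (0, 1, 1), pool now (0, 4, 6)
  task-2: need (0, 4, 4) fits (0, 4, 6); releases (2, 2, 1), pool now (2, 6, 7)
  task-5: need (1, 6, 0) fits (2, 6, 7); releases (1, 0, 1), pool now (3, 6, 8)
  task-0: need (1, 3, 8) fits (3, 6, 8); releases (1, 0, 1), pool now (4, 6, 9)


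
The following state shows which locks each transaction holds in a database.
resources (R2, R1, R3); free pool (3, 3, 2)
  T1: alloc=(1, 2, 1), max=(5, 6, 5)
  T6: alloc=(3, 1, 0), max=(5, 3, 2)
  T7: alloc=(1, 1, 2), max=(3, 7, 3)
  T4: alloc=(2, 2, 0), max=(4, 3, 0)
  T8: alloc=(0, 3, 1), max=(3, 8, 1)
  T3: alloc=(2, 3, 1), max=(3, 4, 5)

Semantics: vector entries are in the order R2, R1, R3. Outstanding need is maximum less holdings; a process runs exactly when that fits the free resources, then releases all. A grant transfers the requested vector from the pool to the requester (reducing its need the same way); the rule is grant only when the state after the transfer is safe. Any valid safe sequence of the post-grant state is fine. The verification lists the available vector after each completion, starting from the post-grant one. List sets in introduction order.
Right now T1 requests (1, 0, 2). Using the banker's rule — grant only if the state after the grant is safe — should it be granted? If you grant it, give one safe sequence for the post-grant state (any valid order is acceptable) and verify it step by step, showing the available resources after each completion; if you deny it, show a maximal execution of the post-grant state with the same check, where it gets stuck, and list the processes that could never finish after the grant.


GRANT: granting preserves safety; a valid post-grant sequence is T4, T8, T7, T6, T1, T3.
Key observation: after the grant the pool drops to (2, 3, 0), which still lets T4 finish first and unwind the rest.
Step-by-step check of the post-grant state:
  pool = (2, 3, 0)
  run T4 (needs (2, 1, 0), free (2, 3, 0)); after release of (2, 2, 0) the pool is (4, 5, 0)
  run T8 (needs (3, 5, 0), free (4, 5, 0)); after release of (0, 3, 1) the pool is (4, 8, 1)
  run T7 (needs (2, 6, 1), free (4, 8, 1)); after release of (1, 1, 2) the pool is (5, 9, 3)
  run T6 (needs (2, 2, 2), free (5, 9, 3)); after release of (3, 1, 0) the pool is (8, 10, 3)
  run T1 (needs (3, 4, 2), free (8, 10, 3)); after release of (2, 2, 3) the pool is (10, 12, 6)
  run T3 (needs (1, 1, 4), free (10, 12, 6)); after release of (2, 3, 1) the pool is (12, 15, 7)


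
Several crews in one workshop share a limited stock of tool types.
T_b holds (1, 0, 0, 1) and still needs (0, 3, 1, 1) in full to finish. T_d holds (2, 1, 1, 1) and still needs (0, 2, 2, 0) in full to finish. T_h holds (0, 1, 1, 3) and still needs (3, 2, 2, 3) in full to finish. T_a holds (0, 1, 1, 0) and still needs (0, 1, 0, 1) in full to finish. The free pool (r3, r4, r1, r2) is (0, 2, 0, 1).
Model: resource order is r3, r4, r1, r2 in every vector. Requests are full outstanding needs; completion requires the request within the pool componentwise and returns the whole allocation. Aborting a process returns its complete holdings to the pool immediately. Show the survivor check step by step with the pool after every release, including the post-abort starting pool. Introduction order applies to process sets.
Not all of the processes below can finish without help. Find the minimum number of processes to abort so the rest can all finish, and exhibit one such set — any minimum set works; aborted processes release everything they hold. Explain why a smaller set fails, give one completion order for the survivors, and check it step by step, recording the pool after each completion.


Minimum abort set: T_h.
Key observation: T_d had no path to completion before; after the abort of T_h ((0, 1, 1, 3) returned), step 3 is where it fits.
Why nothing smaller works: aborting no one leaves the state deadlocked as given.
Survivors finish in the order: T_a, T_b, T_d. Walking it through (pool after the aborts first):
  pool = (0, 3, 1, 4)
  run T_a (needs (0, 1, 0, 1), free (0, 3, 1, 4)); after release of (0, 1, 1, 0) the pool is (0, 4, 2, 4)
  run T_b (needs (0, 3, 1, 1), free (0, 4, 2, 4)); after release of (1, 0, 0, 1) the pool is (1, 4, 2, 5)
  run T_d (needs (0, 2, 2, 0), free (1, 4, 2, 5)); after release of (2, 1, 1, 1) the pool is (3, 5, 3, 6)


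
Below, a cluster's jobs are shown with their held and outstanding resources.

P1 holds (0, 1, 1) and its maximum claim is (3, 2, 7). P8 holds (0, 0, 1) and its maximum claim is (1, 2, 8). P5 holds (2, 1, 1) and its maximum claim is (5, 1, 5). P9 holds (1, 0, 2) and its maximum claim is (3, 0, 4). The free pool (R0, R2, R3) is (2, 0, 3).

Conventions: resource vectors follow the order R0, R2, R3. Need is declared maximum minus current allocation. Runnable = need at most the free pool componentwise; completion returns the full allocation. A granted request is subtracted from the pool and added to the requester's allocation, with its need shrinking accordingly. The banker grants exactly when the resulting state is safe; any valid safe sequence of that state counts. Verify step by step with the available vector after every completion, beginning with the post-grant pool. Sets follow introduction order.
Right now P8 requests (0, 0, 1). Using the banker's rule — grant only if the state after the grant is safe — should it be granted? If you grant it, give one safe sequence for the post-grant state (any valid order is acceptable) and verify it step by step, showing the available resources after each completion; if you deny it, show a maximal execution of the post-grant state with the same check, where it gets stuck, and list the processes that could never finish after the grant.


DENY. Granting would leave the state unsafe.
Key observation: the pool after P9, P5 is (5, 1, 5); every surviving request exceeds it in R3, so progress ends there.
Pretend the grant happened; the run P9, P5 goes as far as possible. Step-by-step check:
  pool = (2, 0, 2)
  P9 needs (2, 0, 2) <= (2, 0, 2) -> finishes; pool += (1, 0, 2) = (3, 0, 4)
  P5 needs (3, 0, 4) <= (3, 0, 4) -> finishes; pool += (2, 1, 1) = (5, 1, 5)
  P1 cannot run: need (3, 1, 6) vs free (5, 1, 5) (insufficient R3)
  P8 cannot run: need (1, 2, 6) vs free (5, 1, 5) (insufficient R2 and R3)
Post-grant, the permanently blocked set is P1 and P8.


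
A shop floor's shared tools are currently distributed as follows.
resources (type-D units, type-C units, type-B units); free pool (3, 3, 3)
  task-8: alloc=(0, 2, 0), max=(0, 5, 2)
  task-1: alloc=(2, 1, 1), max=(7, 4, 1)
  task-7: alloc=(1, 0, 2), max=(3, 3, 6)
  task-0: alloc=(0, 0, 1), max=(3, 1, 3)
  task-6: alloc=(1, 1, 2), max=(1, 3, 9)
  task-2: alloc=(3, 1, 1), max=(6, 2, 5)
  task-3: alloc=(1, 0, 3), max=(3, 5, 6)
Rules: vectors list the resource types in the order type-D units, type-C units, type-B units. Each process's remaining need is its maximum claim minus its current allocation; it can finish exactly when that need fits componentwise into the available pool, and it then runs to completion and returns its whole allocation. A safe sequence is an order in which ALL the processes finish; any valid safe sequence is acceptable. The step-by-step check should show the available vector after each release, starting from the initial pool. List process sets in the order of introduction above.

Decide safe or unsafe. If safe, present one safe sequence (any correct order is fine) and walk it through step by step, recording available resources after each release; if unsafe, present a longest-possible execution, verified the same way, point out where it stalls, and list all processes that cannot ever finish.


SAFE. One safe sequence: task-8, task-3, task-0, task-2, task-6, task-1, task-7.
Key observation: task-8 is the earliest step where a requested resource binds exactly: need (0, 3, 2), pool (3, 3, 3) at its turn.
Walking it through:
  pool = (3, 3, 3)
  run task-8 (needs (0, 3, 2), free (3, 3, 3)); after release of (0, 2, 0) the pool is (3, 5, 3)
  run task-3 (needs (2, 5, 3), free (3, 5, 3)); after release of (1, 0, 3) the pool is (4, 5, 6)
  run task-0 (needs (3, 1, 2), free (4, 5, 6)); after release of (0, 0, 1) the pool is (4, 5, 7)
  run task-2 (needs (3, 1, 4), free (4, 5, 7)); after release of (3, 1, 1) the pool is (7, 6, 8)
  run task-6 (needs (0, 2, 7), free (7, 6, 8)); after release of (1, 1, 2) the pool is (8, 7, 10)
  run task-1 (needs (5, 3, 0), free (8, 7, 10)); after release of (2, 1, 1) the pool is (10, 8, 11)
  run task-7 (needs (2, 3, 4), free (10, 8, 11)); after release of (1, 0, 2) the pool is (11, 8, 13)


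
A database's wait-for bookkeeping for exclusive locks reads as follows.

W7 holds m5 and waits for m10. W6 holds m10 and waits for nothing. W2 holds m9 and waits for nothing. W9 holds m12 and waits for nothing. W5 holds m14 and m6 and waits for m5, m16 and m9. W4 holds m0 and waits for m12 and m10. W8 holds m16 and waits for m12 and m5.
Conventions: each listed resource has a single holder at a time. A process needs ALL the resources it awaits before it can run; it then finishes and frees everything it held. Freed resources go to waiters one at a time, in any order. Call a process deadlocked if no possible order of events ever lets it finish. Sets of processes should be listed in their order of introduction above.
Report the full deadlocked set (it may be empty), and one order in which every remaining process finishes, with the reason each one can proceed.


Nothing here is deadlocked.
Key observation: no waiting chain loops back on itself — every chain ends at a process that waits on nothing, so everyone eventually runs.
The rest can finish in the order W6, W9, W4, W7, W8, W2, W5.
Step-by-step check:
  run W6 (it waits on nothing); releases m10
  run W9 (it waits on nothing); releases m12
  W4 waits on m12 and m10 — all released -> runs and releases m0
  W7 waits on m10 — all released -> runs and releases m5
  W8 waits on m12 and m5 — all released -> runs and releases m16
  run W2 (it waits on nothing); releases m9
  W5 waits on m5, m16 and m9 — all released -> runs and releases m14 and m6


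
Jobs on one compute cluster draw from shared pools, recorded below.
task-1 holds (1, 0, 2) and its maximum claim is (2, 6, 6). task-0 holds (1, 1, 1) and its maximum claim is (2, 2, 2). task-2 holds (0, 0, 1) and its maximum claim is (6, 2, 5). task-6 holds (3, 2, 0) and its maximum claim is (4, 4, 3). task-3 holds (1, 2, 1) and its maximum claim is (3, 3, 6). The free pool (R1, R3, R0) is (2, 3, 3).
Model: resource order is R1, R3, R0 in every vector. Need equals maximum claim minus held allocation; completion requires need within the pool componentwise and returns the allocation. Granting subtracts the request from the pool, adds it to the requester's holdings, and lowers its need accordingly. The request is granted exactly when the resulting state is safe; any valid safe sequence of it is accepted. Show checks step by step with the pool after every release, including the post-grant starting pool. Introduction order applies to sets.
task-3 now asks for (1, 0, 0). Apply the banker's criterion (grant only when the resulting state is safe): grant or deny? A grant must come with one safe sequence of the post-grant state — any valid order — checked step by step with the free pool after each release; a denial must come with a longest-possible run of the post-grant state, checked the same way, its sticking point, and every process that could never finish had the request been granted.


GRANT. The post-grant state is safe; one safe sequence: task-6, task-0, task-1, task-2, task-3.
Key observation: (1, 3, 3) free after granting still covers task-6 first, and each release covers the next.
Verifying the post-grant state step by step:
  pool = (1, 3, 3)
  task-6: need (1, 2, 3) fits (1, 3, 3); releases (3, 2, 0), pool now (4, 5, 3)
  task-0: need (1, 1, 1) fits (4, 5, 3); releases (1, 1, 1), pool now (5, 6, 4)
  task-1: need (1, 6, 4) fits (5, 6, 4); releases (1, 0, 2), pool now (6, 6, 6)
  task-2: need (6, 2, 4) fits (6, 6, 6); releases (0, 0, 1), pool now (6, 6, 7)
  task-3: need (1, 1, 5) fits (6, 6, 7); releases (2, 2, 1), pool now (8, 8, 8)
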